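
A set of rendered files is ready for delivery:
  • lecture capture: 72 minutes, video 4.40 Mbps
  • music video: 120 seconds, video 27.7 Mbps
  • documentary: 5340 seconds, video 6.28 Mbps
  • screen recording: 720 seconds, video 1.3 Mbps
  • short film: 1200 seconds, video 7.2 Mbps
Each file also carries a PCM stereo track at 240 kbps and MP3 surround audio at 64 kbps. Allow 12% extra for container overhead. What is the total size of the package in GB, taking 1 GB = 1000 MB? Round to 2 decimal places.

9.66 GB

Audio total: 240 + 64 = 304 kbps = 0.304 Mbps.
lecture capture: 4.704 Mbps × 4320 s × 1.12 = 22759.8 Mb
music video: 28.004 Mbps × 120 s × 1.12 = 3763.7 Mb
documentary: 6.584 Mbps × 5340 s × 1.12 = 39377.6 Mb
screen recording: 1.604 Mbps × 720 s × 1.12 = 1293.5 Mb
short film: 7.504 Mbps × 1200 s × 1.12 = 10085.4 Mb
Total: 77280.0 Mb = 9660.0 MB.
= 9.660 GB.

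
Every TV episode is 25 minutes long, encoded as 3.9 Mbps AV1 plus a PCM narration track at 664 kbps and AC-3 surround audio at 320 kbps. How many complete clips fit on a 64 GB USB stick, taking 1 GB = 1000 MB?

25 min = 1500 s
Audio total: 664 + 320 = 984 kbps = 0.984 Mbps.
Total bitrate: 4.884 Mbps.
Per item: 4.884 Mbps × 1500 s = 7,326 Mb = 915.8 MB.
Capacity: 64 GB = 512,000 Mb; 69.89 items → 69 complete.

69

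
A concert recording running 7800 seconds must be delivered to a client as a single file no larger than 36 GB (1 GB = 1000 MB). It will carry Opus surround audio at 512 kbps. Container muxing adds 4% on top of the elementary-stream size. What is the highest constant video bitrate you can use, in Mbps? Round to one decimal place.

35.0 Mbps

Budget: 36 GB = 288000.0 Mb.
Stream payload after overhead: 288000.0 / 1.04 = 276923.1 Mb.
Total bitrate budget: 276923.1 Mb / 7800 s = 35.503 Mbps.
Audio: 512 kbps = 0.512 Mbps.
Video: 35.503 − 0.512 = 34.991 Mbps.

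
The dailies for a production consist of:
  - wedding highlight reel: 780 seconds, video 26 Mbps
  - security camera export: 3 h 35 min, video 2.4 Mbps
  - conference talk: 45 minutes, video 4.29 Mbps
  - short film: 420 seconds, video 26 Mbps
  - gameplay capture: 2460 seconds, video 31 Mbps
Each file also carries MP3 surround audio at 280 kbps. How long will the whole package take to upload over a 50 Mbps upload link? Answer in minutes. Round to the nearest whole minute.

Audio: 280 kbps = 0.280 Mbps.
wedding highlight reel: 26.280 Mbps × 780 s = 20498.4 Mb
security camera export: 2.680 Mbps × 12900 s = 34572.0 Mb
conference talk: 4.570 Mbps × 2700 s = 12339.0 Mb
short film: 26.280 Mbps × 420 s = 11037.6 Mb
gameplay capture: 31.280 Mbps × 2460 s = 76948.8 Mb
Total: 155395.8 Mb = 19424.5 MB.
At 50 Mbps: 155395.8 / 50 = 3108 s ≈ 51.8 minutes.

52 minutes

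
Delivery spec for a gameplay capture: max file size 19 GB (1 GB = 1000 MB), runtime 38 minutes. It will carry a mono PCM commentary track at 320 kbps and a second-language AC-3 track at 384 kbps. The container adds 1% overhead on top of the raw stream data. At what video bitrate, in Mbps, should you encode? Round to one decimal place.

65.3 Mbps

Budget: 19 GB = 152000.0 Mb.
Stream payload after overhead: 152000.0 / 1.01 = 150495.0 Mb.
38 min = 2280 s
Total bitrate budget: 150495.0 Mb / 2280 s = 66.007 Mbps.
Audio total: 320 + 384 = 704 kbps = 0.704 Mbps.
Video: 66.007 − 0.704 = 65.303 Mbps.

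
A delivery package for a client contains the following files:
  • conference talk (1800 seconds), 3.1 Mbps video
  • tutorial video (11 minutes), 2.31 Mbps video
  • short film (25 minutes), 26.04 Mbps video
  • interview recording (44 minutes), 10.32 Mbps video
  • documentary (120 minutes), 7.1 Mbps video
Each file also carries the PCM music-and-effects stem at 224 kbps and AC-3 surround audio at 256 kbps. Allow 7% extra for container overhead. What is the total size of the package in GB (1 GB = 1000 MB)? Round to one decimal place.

Audio total: 224 + 256 = 480 kbps = 0.480 Mbps.
conference talk: 3.580 Mbps × 1800 s × 1.07 = 6895.1 Mb
tutorial video: 2.790 Mbps × 660 s × 1.07 = 1970.3 Mb
short film: 26.520 Mbps × 1500 s × 1.07 = 42564.6 Mb
interview recording: 10.800 Mbps × 2640 s × 1.07 = 30507.8 Mb
documentary: 7.580 Mbps × 7200 s × 1.07 = 58396.3 Mb
Total: 140334.1 Mb = 17541.8 MB.
= 17.54 GB.

17.5 GB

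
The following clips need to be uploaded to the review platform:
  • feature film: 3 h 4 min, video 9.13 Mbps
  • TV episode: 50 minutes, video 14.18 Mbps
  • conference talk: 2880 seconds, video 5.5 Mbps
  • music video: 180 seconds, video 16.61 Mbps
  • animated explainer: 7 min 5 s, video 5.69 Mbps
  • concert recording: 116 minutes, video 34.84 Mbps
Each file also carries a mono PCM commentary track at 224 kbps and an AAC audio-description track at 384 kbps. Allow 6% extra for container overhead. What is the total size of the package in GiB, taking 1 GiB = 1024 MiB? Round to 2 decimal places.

52.07 GiB

Audio total: 224 + 384 = 608 kbps = 0.608 Mbps.
feature film: 9.738 Mbps × 11040 s × 1.06 = 113958.0 Mb
TV episode: 14.788 Mbps × 3000 s × 1.06 = 47025.8 Mb
conference talk: 6.108 Mbps × 2880 s × 1.06 = 18646.5 Mb
music video: 17.218 Mbps × 180 s × 1.06 = 3285.2 Mb
animated explainer: 6.298 Mbps × 425 s × 1.06 = 2837.2 Mb
concert recording: 35.448 Mbps × 6960 s × 1.06 = 261521.2 Mb
Total: 447273.9 Mb = 55909.2 MB.
= 52.07 GiB.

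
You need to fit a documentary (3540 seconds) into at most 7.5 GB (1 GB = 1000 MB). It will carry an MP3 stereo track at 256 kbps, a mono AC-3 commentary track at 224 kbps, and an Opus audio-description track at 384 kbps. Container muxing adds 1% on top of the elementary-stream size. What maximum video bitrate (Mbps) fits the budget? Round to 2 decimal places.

15.92 Mbps

Budget: 7.5 GB = 60000.0 Mb.
Stream payload after overhead: 60000.0 / 1.01 = 59405.9 Mb.
Total bitrate budget: 59405.9 Mb / 3540 s = 16.781 Mbps.
Audio total: 256 + 224 + 384 = 864 kbps = 0.864 Mbps.
Video: 16.781 − 0.864 = 15.917 Mbps.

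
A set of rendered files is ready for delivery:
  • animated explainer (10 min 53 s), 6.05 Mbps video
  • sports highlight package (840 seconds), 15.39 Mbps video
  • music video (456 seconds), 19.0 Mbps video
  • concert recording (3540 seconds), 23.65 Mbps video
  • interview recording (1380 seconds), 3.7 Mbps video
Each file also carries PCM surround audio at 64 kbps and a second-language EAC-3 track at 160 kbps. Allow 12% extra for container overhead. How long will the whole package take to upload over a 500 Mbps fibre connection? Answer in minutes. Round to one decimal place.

Audio total: 64 + 160 = 224 kbps = 0.224 Mbps.
animated explainer: 6.274 Mbps × 653 s × 1.12 = 4588.6 Mb
sports highlight package: 15.614 Mbps × 840 s × 1.12 = 14689.7 Mb
music video: 19.224 Mbps × 456 s × 1.12 = 9818.1 Mb
concert recording: 23.874 Mbps × 3540 s × 1.12 = 94655.6 Mb
interview recording: 3.924 Mbps × 1380 s × 1.12 = 6064.9 Mb
Total: 129816.9 Mb = 16227.1 MB.
At 500 Mbps: 129816.9 / 500 = 260 s ≈ 4.33 minutes.

4.3 minutes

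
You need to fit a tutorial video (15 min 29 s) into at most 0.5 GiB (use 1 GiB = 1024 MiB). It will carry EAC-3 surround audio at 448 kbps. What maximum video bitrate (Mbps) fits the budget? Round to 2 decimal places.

4.18 Mbps

Budget: 0.5 GiB = 4295.0 Mb.
15 min 29 s = 929 s
Total bitrate budget: 4295.0 Mb / 929 s = 4.623 Mbps.
Audio: 448 kbps = 0.448 Mbps.
Video: 4.623 − 0.448 = 4.175 Mbps.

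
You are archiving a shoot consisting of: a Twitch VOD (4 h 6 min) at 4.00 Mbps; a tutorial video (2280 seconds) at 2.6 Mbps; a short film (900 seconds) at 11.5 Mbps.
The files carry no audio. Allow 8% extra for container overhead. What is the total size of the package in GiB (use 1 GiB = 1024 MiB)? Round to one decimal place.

Twitch VOD: 4.000 Mbps × 14760 s × 1.08 = 63763.2 Mb
tutorial video: 2.600 Mbps × 2280 s × 1.08 = 6402.2 Mb
short film: 11.500 Mbps × 900 s × 1.08 = 11178.0 Mb
Total: 81343.4 Mb = 10167.9 MB.
= 9.470 GiB.

9.5 GiB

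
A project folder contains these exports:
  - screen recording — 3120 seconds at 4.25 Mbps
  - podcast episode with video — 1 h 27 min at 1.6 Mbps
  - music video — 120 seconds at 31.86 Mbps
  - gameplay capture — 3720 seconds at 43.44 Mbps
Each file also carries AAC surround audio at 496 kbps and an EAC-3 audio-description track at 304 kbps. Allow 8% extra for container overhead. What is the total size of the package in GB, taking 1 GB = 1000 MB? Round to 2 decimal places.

Audio total: 496 + 304 = 800 kbps = 0.800 Mbps.
screen recording: 5.050 Mbps × 3120 s × 1.08 = 17016.5 Mb
podcast episode with video: 2.400 Mbps × 5220 s × 1.08 = 13530.2 Mb
music video: 32.660 Mbps × 120 s × 1.08 = 4232.7 Mb
gameplay capture: 44.240 Mbps × 3720 s × 1.08 = 177738.6 Mb
Total: 212518.1 Mb = 26564.8 MB.
= 26.56 GB.

26.56 GB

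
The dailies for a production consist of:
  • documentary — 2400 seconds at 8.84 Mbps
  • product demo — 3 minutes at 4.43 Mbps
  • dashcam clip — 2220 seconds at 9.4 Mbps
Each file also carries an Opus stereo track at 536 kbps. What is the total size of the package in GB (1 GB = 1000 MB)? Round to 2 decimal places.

5.68 GB

Audio: 536 kbps = 0.536 Mbps.
documentary: 9.376 Mbps × 2400 s = 22502.4 Mb
product demo: 4.966 Mbps × 180 s = 893.9 Mb
dashcam clip: 9.936 Mbps × 2220 s = 22057.9 Mb
Total: 45454.2 Mb = 5681.8 MB.
= 5.682 GB.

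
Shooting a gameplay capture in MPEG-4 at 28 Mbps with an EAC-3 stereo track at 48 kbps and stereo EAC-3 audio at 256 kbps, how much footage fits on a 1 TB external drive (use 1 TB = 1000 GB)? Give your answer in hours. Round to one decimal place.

78.5 hours

Audio total: 48 + 256 = 304 kbps = 0.304 Mbps.
Total bitrate: 28 + 0.304 = 28.304 Mbps.
Capacity: 1 TB = 8,000,000 Mb.
Recording time: 8,000,000 / 28.304 = 282,646 s ≈ 78.5 hours.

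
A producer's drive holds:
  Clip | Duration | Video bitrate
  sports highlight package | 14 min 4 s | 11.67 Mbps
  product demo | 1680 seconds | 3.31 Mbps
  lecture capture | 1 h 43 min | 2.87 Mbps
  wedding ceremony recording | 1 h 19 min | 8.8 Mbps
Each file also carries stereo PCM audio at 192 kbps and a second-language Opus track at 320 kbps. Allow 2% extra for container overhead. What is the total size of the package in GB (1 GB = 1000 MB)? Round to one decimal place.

10.4 GB

Audio total: 192 + 320 = 512 kbps = 0.512 Mbps.
sports highlight package: 12.182 Mbps × 844 s × 1.02 = 10487.2 Mb
product demo: 3.822 Mbps × 1680 s × 1.02 = 6549.4 Mb
lecture capture: 3.382 Mbps × 6180 s × 1.02 = 21318.8 Mb
wedding ceremony recording: 9.312 Mbps × 4740 s × 1.02 = 45021.7 Mb
Total: 83377.1 Mb = 10422.1 MB.
= 10.42 GB.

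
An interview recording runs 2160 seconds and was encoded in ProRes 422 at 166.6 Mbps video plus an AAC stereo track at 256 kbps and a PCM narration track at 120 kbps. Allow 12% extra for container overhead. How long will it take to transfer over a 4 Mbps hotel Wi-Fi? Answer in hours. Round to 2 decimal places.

28.05 hours

Audio total: 256 + 120 = 376 kbps = 0.376 Mbps.
Total bitrate: 166.976 Mbps.
File: 166.976 Mbps × 2160 s = 360668.2 Mb.
With 12% container overhead: ×1.12. → 403948.3 Mb.
At 4 Mbps: 403948.3 / 4 = 100987.1 s ≈ 28.1 hours.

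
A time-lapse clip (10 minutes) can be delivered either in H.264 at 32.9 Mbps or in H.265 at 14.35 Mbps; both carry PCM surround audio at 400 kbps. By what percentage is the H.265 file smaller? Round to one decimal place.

55.7%

10 min = 600 s
Audio: 400 kbps = 0.400 Mbps.
H.264: 33.300 Mbps × 600 s = 19980.0 Mb = 2.326 GiB.
H.265: 14.750 Mbps × 600 s = 8850.0 Mb = 1.030 GiB.
Reduction: (1 − 1.030/2.326) × 100 = 55.71%.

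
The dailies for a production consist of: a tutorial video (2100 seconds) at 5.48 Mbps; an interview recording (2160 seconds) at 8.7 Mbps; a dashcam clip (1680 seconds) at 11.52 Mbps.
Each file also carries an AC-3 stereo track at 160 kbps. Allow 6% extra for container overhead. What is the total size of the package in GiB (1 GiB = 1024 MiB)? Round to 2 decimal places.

Audio: 160 kbps = 0.160 Mbps.
tutorial video: 5.640 Mbps × 2100 s × 1.06 = 12554.6 Mb
interview recording: 8.860 Mbps × 2160 s × 1.06 = 20285.9 Mb
dashcam clip: 11.680 Mbps × 1680 s × 1.06 = 20799.7 Mb
Total: 53640.2 Mb = 6705.0 MB.
= 6.245 GiB.

6.24 GiB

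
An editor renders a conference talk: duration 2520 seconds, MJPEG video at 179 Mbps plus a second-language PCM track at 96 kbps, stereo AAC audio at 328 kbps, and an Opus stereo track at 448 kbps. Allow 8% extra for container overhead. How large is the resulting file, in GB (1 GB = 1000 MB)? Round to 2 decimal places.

Audio total: 96 + 328 + 448 = 872 kbps = 0.872 Mbps.
Total bitrate: 179 + 0.872 = 179.872 Mbps.
Stream data: 179.872 Mbps × 2520 s = 453277.4 Mb.
With 8% container overhead: ×1.08.
489,540 Mb ÷ 8 = 61,192 MB → 61.19 GB.

61.19 GB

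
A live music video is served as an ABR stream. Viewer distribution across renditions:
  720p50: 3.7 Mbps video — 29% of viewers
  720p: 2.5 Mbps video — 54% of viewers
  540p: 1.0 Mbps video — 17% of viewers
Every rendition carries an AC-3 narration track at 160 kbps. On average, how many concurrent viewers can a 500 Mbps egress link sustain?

Audio: 160 kbps = 0.160 Mbps.
Average per-viewer bitrate: 0.29×3.860 + 0.54×2.660 + 0.17×1.160 = 2.753 Mbps.
500 Mbps = 500.0 Mbps; 500.0 / 2.753 = 181.62 → 181.

181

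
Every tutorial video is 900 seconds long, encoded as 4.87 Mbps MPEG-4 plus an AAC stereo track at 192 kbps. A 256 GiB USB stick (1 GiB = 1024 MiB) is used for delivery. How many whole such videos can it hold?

Audio: 192 kbps = 0.192 Mbps.
Total bitrate: 5.062 Mbps.
Per item: 5.062 Mbps × 900 s = 4,556 Mb = 569.5 MB.
Capacity: 256 GiB = 2,199,023 Mb; 482.69 items → 482 complete.

482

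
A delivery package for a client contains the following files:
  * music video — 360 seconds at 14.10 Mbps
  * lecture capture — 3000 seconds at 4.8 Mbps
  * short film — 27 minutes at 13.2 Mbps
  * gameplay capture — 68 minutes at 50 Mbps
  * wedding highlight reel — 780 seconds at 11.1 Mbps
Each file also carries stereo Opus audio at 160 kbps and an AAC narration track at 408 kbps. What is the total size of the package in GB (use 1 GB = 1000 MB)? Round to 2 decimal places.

Audio total: 160 + 408 = 568 kbps = 0.568 Mbps.
music video: 14.668 Mbps × 360 s = 5280.5 Mb
lecture capture: 5.368 Mbps × 3000 s = 16104.0 Mb
short film: 13.768 Mbps × 1620 s = 22304.2 Mb
gameplay capture: 50.568 Mbps × 4080 s = 206317.4 Mb
wedding highlight reel: 11.668 Mbps × 780 s = 9101.0 Mb
Total: 259107.1 Mb = 32388.4 MB.
= 32.39 GB.

32.39 GB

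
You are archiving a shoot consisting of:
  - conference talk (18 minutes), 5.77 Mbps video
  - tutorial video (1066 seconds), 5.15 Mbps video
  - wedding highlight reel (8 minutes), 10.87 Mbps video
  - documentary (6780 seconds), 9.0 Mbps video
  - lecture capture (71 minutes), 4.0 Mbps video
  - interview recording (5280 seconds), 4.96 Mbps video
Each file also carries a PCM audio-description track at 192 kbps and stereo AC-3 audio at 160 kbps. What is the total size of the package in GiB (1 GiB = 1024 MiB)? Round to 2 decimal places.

Audio total: 192 + 160 = 352 kbps = 0.352 Mbps.
conference talk: 6.122 Mbps × 1080 s = 6611.8 Mb
tutorial video: 5.502 Mbps × 1066 s = 5865.1 Mb
wedding highlight reel: 11.222 Mbps × 480 s = 5386.6 Mb
documentary: 9.352 Mbps × 6780 s = 63406.6 Mb
lecture capture: 4.352 Mbps × 4260 s = 18539.5 Mb
interview recording: 5.312 Mbps × 5280 s = 28047.4 Mb
Total: 127856.9 Mb = 15982.1 MB.
= 14.88 GiB.

14.88 GiB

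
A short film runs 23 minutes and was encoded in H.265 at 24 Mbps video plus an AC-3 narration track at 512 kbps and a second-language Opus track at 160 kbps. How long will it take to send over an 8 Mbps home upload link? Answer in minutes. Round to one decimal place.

70.9 minutes

23 min = 1380 s
Audio total: 512 + 160 = 672 kbps = 0.672 Mbps.
Total bitrate: 24.672 Mbps.
File: 24.672 Mbps × 1380 s = 34047.4 Mb.
At 8 Mbps: 34047.4 / 8 = 4255.9 s ≈ 70.9 minutes.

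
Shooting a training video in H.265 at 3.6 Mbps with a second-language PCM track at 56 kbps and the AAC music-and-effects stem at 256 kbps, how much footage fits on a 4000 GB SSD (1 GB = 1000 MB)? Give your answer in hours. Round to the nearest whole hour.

2272 hours

Audio total: 56 + 256 = 312 kbps = 0.312 Mbps.
Total bitrate: 3.6 + 0.312 = 3.912 Mbps.
Capacity: 4000 GB = 32,000,000 Mb.
Recording time: 32,000,000 / 3.912 = 8,179,959 s ≈ 2,272 hours.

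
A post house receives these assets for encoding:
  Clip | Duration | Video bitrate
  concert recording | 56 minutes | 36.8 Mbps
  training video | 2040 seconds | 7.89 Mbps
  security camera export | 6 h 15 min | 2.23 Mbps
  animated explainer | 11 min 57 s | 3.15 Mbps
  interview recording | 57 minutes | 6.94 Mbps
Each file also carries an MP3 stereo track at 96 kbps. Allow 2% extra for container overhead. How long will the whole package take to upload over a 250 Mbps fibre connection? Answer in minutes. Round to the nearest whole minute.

Audio: 96 kbps = 0.096 Mbps.
concert recording: 36.896 Mbps × 3360 s × 1.02 = 126450.0 Mb
training video: 7.986 Mbps × 2040 s × 1.02 = 16617.3 Mb
security camera export: 2.326 Mbps × 22500 s × 1.02 = 53381.7 Mb
animated explainer: 3.246 Mbps × 717 s × 1.02 = 2373.9 Mb
interview recording: 7.036 Mbps × 3420 s × 1.02 = 24544.4 Mb
Total: 223367.3 Mb = 27920.9 MB.
At 250 Mbps: 223367.3 / 250 = 893 s ≈ 14.9 minutes.

15 minutes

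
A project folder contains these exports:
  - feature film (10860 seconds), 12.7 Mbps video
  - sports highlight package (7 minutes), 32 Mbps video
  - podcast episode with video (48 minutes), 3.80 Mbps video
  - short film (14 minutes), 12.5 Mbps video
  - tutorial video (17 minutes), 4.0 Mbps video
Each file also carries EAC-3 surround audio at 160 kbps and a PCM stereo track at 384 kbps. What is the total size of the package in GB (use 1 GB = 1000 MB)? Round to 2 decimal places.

Audio total: 160 + 384 = 544 kbps = 0.544 Mbps.
feature film: 13.244 Mbps × 10860 s = 143829.8 Mb
sports highlight package: 32.544 Mbps × 420 s = 13668.5 Mb
podcast episode with video: 4.344 Mbps × 2880 s = 12510.7 Mb
short film: 13.044 Mbps × 840 s = 10957.0 Mb
tutorial video: 4.544 Mbps × 1020 s = 4634.9 Mb
Total: 185600.9 Mb = 23200.1 MB.
= 23.20 GB.

23.20 GB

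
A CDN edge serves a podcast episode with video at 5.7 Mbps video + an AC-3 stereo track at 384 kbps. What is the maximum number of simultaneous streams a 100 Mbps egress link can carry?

Audio: 384 kbps = 0.384 Mbps.
Per-viewer media rate: 6.084 Mbps.
100 Mbps = 100.0 Mbps; 100.0 / 6.084 = 16.44 → 16 viewers.

16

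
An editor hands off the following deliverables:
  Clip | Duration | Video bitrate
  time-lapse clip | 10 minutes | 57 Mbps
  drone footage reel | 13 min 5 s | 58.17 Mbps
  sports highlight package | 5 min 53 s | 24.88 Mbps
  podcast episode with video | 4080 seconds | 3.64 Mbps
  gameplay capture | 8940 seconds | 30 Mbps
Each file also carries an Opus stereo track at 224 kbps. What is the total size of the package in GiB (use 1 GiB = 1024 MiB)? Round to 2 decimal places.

Audio: 224 kbps = 0.224 Mbps.
time-lapse clip: 57.224 Mbps × 600 s = 34334.4 Mb
drone footage reel: 58.394 Mbps × 785 s = 45839.3 Mb
sports highlight package: 25.104 Mbps × 353 s = 8861.7 Mb
podcast episode with video: 3.864 Mbps × 4080 s = 15765.1 Mb
gameplay capture: 30.224 Mbps × 8940 s = 270202.6 Mb
Total: 375003.1 Mb = 46875.4 MB.
= 43.66 GiB.

43.66 GiB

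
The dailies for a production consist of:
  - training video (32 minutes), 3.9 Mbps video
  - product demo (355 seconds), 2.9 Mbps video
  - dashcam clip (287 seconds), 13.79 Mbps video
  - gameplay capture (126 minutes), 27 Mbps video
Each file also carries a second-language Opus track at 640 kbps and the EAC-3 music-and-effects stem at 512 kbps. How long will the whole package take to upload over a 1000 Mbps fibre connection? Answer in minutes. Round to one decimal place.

Audio total: 640 + 512 = 1152 kbps = 1.152 Mbps.
training video: 5.052 Mbps × 1920 s = 9699.8 Mb
product demo: 4.052 Mbps × 355 s = 1438.5 Mb
dashcam clip: 14.942 Mbps × 287 s = 4288.4 Mb
gameplay capture: 28.152 Mbps × 7560 s = 212829.1 Mb
Total: 228255.8 Mb = 28532.0 MB.
At 1000 Mbps: 228255.8 / 1000 = 228 s ≈ 3.8 minutes.

3.8 minutes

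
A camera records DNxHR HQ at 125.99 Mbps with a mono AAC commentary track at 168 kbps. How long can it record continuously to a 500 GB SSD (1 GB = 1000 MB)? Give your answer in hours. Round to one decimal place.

Audio: 168 kbps = 0.168 Mbps.
Total bitrate: 125.99 + 0.168 = 126.158 Mbps.
Capacity: 500 GB = 4,000,000 Mb.
Recording time: 4,000,000 / 126.158 = 31,706 s ≈ 8.81 hours.

8.8 hours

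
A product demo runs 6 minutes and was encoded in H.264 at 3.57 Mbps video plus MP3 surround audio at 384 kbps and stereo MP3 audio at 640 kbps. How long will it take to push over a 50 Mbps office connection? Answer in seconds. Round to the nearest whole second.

6 min = 360 s
Audio total: 384 + 640 = 1024 kbps = 1.024 Mbps.
Total bitrate: 4.594 Mbps.
File: 4.594 Mbps × 360 s = 1653.8 Mb.
At 50 Mbps: 1653.8 / 50 = 33.1 s ≈ 33.1 seconds.

33 seconds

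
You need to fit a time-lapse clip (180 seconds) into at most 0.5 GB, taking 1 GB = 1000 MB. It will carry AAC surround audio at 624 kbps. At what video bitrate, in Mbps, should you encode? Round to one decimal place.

Budget: 0.5 GB = 4000.0 Mb.
Total bitrate budget: 4000.0 Mb / 180 s = 22.222 Mbps.
Audio: 624 kbps = 0.624 Mbps.
Video: 22.222 − 0.624 = 21.598 Mbps.

21.6 Mbps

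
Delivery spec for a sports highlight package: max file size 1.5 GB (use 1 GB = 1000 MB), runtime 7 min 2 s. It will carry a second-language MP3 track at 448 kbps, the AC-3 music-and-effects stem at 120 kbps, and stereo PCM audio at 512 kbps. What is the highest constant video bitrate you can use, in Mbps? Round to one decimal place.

Budget: 1.5 GB = 12000.0 Mb.
7 min 2 s = 422 s
Total bitrate budget: 12000.0 Mb / 422 s = 28.436 Mbps.
Audio total: 448 + 120 + 512 = 1080 kbps = 1.080 Mbps.
Video: 28.436 − 1.080 = 27.356 Mbps.

27.4 Mbps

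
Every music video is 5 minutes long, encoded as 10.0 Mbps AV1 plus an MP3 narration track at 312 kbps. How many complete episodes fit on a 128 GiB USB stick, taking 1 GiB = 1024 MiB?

5 min = 300 s
Audio: 312 kbps = 0.312 Mbps.
Total bitrate: 10.312 Mbps.
Per item: 10.312 Mbps × 300 s = 3,094 Mb = 386.7 MB.
Capacity: 128 GiB = 1,099,512 Mb; 355.41 items → 355 complete.

355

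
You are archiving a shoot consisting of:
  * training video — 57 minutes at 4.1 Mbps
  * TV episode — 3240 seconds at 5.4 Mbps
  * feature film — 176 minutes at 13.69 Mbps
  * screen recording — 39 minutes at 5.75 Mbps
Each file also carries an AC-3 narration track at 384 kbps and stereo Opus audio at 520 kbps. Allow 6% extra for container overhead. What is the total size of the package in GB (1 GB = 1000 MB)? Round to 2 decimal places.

27.46 GB

Audio total: 384 + 520 = 904 kbps = 0.904 Mbps.
training video: 5.004 Mbps × 3420 s × 1.06 = 18140.5 Mb
TV episode: 6.304 Mbps × 3240 s × 1.06 = 21650.5 Mb
feature film: 14.594 Mbps × 10560 s × 1.06 = 163359.4 Mb
screen recording: 6.654 Mbps × 2340 s × 1.06 = 16504.6 Mb
Total: 219654.9 Mb = 27456.9 MB.
= 27.46 GB.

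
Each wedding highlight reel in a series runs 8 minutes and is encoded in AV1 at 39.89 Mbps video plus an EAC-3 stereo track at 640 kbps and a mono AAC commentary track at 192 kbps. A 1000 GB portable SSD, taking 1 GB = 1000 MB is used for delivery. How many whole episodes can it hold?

8 min = 480 s
Audio total: 640 + 192 = 832 kbps = 0.832 Mbps.
Total bitrate: 40.722 Mbps.
Per item: 40.722 Mbps × 480 s = 19,547 Mb = 2,443 MB.
Capacity: 1000 GB = 8,000,000 Mb; 409.28 items → 409 complete.

409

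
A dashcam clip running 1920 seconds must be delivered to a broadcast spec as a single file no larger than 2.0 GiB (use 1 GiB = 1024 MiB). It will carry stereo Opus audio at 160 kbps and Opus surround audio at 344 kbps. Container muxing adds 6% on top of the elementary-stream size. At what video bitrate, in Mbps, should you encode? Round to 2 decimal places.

7.94 Mbps

Budget: 2.0 GiB = 17179.9 Mb.
Stream payload after overhead: 17179.9 / 1.06 = 16207.4 Mb.
Total bitrate budget: 16207.4 Mb / 1920 s = 8.441 Mbps.
Audio total: 160 + 344 = 504 kbps = 0.504 Mbps.
Video: 8.441 − 0.504 = 7.937 Mbps.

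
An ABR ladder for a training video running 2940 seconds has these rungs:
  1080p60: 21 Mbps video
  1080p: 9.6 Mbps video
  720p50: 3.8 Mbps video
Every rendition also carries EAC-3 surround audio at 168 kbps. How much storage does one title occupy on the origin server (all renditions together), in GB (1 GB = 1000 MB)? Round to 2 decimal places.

Audio: 168 kbps = 0.168 Mbps.
Sum of rendition bitrates: (21+0.168) + (9.6+0.168) + (3.8+0.168) = 34.904 Mbps.
× 2940 s = 102,618 Mb = 12,827 MB = 12.83 GB.

12.83 GB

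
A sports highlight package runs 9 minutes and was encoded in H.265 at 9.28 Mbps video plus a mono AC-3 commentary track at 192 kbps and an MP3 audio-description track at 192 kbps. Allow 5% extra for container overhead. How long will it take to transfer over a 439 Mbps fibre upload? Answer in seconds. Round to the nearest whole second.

9 min = 540 s
Audio total: 192 + 192 = 384 kbps = 0.384 Mbps.
Total bitrate: 9.664 Mbps.
File: 9.664 Mbps × 540 s = 5218.6 Mb.
With 5% container overhead: ×1.05. → 5479.5 Mb.
At 439 Mbps: 5479.5 / 439 = 12.5 s ≈ 12.5 seconds.

12 seconds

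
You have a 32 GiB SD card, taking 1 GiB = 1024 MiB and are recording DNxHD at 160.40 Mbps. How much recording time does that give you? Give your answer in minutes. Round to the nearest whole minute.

Capacity: 32 GiB = 274,878 Mb.
Recording time: 274,878 / 160.400 = 1,714 s ≈ 28.6 minutes.

29 minutes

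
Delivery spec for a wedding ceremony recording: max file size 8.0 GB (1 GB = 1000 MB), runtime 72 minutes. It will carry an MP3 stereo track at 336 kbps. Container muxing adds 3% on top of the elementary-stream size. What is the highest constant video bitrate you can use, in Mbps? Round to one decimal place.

14.0 Mbps

Budget: 8.0 GB = 64000.0 Mb.
Stream payload after overhead: 64000.0 / 1.03 = 62135.9 Mb.
72 min = 4320 s
Total bitrate budget: 62135.9 Mb / 4320 s = 14.383 Mbps.
Audio: 336 kbps = 0.336 Mbps.
Video: 14.383 − 0.336 = 14.047 Mbps.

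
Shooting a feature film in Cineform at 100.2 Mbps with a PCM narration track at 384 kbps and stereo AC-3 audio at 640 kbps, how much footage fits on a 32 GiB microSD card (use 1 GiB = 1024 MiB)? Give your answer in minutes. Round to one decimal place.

45.3 minutes

Audio total: 384 + 640 = 1024 kbps = 1.024 Mbps.
Total bitrate: 100.2 + 1.024 = 101.224 Mbps.
Capacity: 32 GiB = 274,878 Mb.
Recording time: 274,878 / 101.224 = 2,716 s ≈ 45.3 minutes.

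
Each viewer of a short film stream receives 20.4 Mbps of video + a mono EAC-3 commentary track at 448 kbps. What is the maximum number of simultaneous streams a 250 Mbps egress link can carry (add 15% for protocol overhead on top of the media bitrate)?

10

Audio: 448 kbps = 0.448 Mbps.
Per-viewer media rate: 20.848 Mbps.
On the wire with 15% overhead: 23.975 Mbps.
250 Mbps = 250.0 Mbps; 250.0 / 23.975 = 10.43 → 10 viewers.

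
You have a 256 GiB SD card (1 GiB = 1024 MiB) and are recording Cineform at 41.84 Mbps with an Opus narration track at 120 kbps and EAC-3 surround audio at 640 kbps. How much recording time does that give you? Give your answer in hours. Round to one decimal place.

Audio total: 120 + 640 = 760 kbps = 0.760 Mbps.
Total bitrate: 41.84 + 0.760 = 42.600 Mbps.
Capacity: 256 GiB = 2,199,023 Mb.
Recording time: 2,199,023 / 42.600 = 51,620 s ≈ 14.3 hours.

14.3 hours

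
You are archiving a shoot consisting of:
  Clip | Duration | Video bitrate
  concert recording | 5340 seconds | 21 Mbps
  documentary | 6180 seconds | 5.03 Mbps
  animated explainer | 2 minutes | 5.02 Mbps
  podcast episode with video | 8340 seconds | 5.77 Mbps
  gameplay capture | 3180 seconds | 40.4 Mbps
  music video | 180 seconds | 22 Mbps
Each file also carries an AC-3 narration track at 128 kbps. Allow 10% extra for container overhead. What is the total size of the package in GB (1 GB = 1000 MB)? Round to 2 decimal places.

45.01 GB

Audio: 128 kbps = 0.128 Mbps.
concert recording: 21.128 Mbps × 5340 s × 1.10 = 124105.9 Mb
documentary: 5.158 Mbps × 6180 s × 1.10 = 35064.1 Mb
animated explainer: 5.148 Mbps × 120 s × 1.10 = 679.5 Mb
podcast episode with video: 5.898 Mbps × 8340 s × 1.10 = 54108.3 Mb
gameplay capture: 40.528 Mbps × 3180 s × 1.10 = 141766.9 Mb
music video: 22.128 Mbps × 180 s × 1.10 = 4381.3 Mb
Total: 360106.0 Mb = 45013.3 MB.
= 45.01 GB.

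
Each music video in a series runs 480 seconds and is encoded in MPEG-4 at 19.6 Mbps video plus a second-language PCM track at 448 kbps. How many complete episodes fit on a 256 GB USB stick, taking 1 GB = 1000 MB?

212

Audio: 448 kbps = 0.448 Mbps.
Total bitrate: 20.048 Mbps.
Per item: 20.048 Mbps × 480 s = 9,623 Mb = 1,203 MB.
Capacity: 256 GB = 2,048,000 Mb; 212.82 items → 212 complete.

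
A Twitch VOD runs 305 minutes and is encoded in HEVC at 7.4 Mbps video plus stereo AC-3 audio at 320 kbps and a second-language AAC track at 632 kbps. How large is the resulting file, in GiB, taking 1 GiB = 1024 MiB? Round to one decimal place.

305 min = 18300 s
Audio total: 320 + 632 = 952 kbps = 0.952 Mbps.
Total bitrate: 7.4 + 0.952 = 8.352 Mbps.
Stream data: 8.352 Mbps × 18300 s = 152841.6 Mb.
152,842 Mb = 19,105,200,000 bytes ÷ 1,073,741,824 = 17.79 GiB.

17.8 GiB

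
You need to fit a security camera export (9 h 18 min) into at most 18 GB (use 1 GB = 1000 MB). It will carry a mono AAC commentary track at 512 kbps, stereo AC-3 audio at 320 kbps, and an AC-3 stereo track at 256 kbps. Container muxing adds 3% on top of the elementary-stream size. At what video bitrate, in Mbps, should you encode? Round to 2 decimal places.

3.09 Mbps

Budget: 18 GB = 144000.0 Mb.
Stream payload after overhead: 144000.0 / 1.03 = 139805.8 Mb.
9 h 18 min = 558 min = 33480 s
Total bitrate budget: 139805.8 Mb / 33480 s = 4.176 Mbps.
Audio total: 512 + 320 + 256 = 1088 kbps = 1.088 Mbps.
Video: 4.176 − 1.088 = 3.088 Mbps.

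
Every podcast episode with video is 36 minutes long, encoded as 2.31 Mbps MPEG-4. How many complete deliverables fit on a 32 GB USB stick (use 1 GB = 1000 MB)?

51

36 min = 2160 s
Per item: 2.310 Mbps × 2160 s = 4,990 Mb = 623.7 MB.
Capacity: 32 GB = 256,000 Mb; 51.31 items → 51 complete.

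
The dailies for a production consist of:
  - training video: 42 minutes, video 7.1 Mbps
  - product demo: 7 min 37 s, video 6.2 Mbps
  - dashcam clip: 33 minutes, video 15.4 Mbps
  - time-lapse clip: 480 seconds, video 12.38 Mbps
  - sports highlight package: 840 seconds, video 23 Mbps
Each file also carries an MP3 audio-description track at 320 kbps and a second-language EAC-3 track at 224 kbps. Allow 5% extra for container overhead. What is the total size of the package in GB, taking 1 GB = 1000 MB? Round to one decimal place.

Audio total: 320 + 224 = 544 kbps = 0.544 Mbps.
training video: 7.644 Mbps × 2520 s × 1.05 = 20226.0 Mb
product demo: 6.744 Mbps × 457 s × 1.05 = 3236.1 Mb
dashcam clip: 15.944 Mbps × 1980 s × 1.05 = 33147.6 Mb
time-lapse clip: 12.924 Mbps × 480 s × 1.05 = 6513.7 Mb
sports highlight package: 23.544 Mbps × 840 s × 1.05 = 20765.8 Mb
Total: 83889.2 Mb = 10486.2 MB.
= 10.49 GB.

10.5 GB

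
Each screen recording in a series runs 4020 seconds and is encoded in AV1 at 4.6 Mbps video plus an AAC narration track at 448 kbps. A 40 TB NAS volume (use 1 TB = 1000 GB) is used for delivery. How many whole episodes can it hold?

15769

Audio: 448 kbps = 0.448 Mbps.
Total bitrate: 5.048 Mbps.
Per item: 5.048 Mbps × 4020 s = 20,293 Mb = 2,537 MB.
Capacity: 40 TB = 320,000,000 Mb; 15769.02 items → 15769 complete.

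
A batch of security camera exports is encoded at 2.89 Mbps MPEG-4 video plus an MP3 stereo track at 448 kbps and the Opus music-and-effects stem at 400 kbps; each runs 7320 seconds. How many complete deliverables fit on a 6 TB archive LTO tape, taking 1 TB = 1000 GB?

Audio total: 448 + 400 = 848 kbps = 0.848 Mbps.
Total bitrate: 3.738 Mbps.
Per item: 3.738 Mbps × 7320 s = 27,362 Mb = 3,420 MB.
Capacity: 6 TB = 48,000,000 Mb; 1754.25 items → 1754 complete.

1754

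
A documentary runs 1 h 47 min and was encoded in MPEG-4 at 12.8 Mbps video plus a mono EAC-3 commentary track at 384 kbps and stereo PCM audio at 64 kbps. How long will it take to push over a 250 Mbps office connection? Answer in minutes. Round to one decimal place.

5.7 minutes

1 h 47 min = 107 min = 6420 s
Audio total: 384 + 64 = 448 kbps = 0.448 Mbps.
Total bitrate: 13.248 Mbps.
File: 13.248 Mbps × 6420 s = 85052.2 Mb.
At 250 Mbps: 85052.2 / 250 = 340.2 s ≈ 5.67 minutes.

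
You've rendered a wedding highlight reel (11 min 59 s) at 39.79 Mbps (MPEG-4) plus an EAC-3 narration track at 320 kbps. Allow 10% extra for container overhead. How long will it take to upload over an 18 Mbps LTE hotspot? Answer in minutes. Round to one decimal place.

11 min 59 s = 719 s
Audio: 320 kbps = 0.320 Mbps.
Total bitrate: 40.110 Mbps.
File: 40.110 Mbps × 719 s = 28839.1 Mb.
With 10% container overhead: ×1.10. → 31723.0 Mb.
At 18 Mbps: 31723.0 / 18 = 1762.4 s ≈ 29.4 minutes.

29.4 minutes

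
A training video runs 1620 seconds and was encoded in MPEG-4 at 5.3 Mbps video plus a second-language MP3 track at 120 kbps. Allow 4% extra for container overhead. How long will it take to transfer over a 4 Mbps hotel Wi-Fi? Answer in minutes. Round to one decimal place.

38.0 minutes

Audio: 120 kbps = 0.120 Mbps.
Total bitrate: 5.420 Mbps.
File: 5.420 Mbps × 1620 s = 8780.4 Mb.
With 4% container overhead: ×1.04. → 9131.6 Mb.
At 4 Mbps: 9131.6 / 4 = 2282.9 s ≈ 38 minutes.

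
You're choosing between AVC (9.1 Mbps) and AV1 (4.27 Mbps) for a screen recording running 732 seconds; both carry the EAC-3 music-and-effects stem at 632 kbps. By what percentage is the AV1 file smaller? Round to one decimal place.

49.6%

Audio: 632 kbps = 0.632 Mbps.
AVC: 9.732 Mbps × 732 s = 7123.8 Mb = 0.890 GB.
AV1: 4.902 Mbps × 732 s = 3588.3 Mb = 0.449 GB.
Reduction: (1 − 0.449/0.890) × 100 = 49.63%.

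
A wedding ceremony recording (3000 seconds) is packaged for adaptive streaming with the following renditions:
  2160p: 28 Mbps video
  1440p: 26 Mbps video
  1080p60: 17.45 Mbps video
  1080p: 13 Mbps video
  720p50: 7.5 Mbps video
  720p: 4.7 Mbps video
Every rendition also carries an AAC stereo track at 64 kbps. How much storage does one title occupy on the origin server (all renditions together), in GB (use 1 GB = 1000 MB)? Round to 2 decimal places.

Audio: 64 kbps = 0.064 Mbps.
Sum of rendition bitrates: (28+0.064) + (26+0.064) + (17.45+0.064) + (13+0.064) + (7.5+0.064) + (4.7+0.064) = 97.034 Mbps.
× 3000 s = 291,102 Mb = 36,388 MB = 36.39 GB.

36.39 GB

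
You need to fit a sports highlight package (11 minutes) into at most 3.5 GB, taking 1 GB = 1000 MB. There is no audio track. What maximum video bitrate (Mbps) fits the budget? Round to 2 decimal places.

42.42 Mbps

Budget: 3.5 GB = 28000.0 Mb.
11 min = 660 s
Total bitrate budget: 28000.0 Mb / 660 s = 42.424 Mbps.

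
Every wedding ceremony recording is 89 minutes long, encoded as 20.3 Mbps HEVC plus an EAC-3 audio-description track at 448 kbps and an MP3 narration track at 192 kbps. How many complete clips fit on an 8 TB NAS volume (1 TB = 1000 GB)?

89 min = 5340 s
Audio total: 448 + 192 = 640 kbps = 0.640 Mbps.
Total bitrate: 20.940 Mbps.
Per item: 20.940 Mbps × 5340 s = 111,820 Mb = 13,977 MB.
Capacity: 8 TB = 64,000,000 Mb; 572.35 items → 572 complete.

572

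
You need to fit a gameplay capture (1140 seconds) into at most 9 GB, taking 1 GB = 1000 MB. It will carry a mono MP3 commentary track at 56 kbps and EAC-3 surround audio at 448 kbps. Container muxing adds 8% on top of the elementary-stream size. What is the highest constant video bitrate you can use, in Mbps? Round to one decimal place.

58.0 Mbps

Budget: 9 GB = 72000.0 Mb.
Stream payload after overhead: 72000.0 / 1.08 = 66666.7 Mb.
Total bitrate budget: 66666.7 Mb / 1140 s = 58.480 Mbps.
Audio total: 56 + 448 = 504 kbps = 0.504 Mbps.
Video: 58.480 − 0.504 = 57.976 Mbps.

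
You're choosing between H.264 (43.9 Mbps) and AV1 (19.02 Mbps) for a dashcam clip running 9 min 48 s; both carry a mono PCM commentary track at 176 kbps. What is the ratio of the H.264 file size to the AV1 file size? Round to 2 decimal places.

9 min 48 s = 588 s
Audio: 176 kbps = 0.176 Mbps.
H.264: 44.076 Mbps × 588 s = 25916.7 Mb = 3.240 GB.
AV1: 19.196 Mbps × 588 s = 11287.2 Mb = 1.411 GB.
Ratio: 3.240 / 1.411 = 2.296.

2.30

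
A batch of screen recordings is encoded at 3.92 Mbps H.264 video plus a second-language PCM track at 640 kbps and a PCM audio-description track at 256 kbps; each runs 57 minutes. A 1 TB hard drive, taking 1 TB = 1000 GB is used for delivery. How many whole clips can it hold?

485

57 min = 3420 s
Audio total: 640 + 256 = 896 kbps = 0.896 Mbps.
Total bitrate: 4.816 Mbps.
Per item: 4.816 Mbps × 3420 s = 16,471 Mb = 2,059 MB.
Capacity: 1 TB = 8,000,000 Mb; 485.71 items → 485 complete.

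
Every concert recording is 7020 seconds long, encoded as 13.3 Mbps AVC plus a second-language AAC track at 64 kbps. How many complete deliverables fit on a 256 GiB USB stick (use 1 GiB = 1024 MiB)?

Audio: 64 kbps = 0.064 Mbps.
Total bitrate: 13.364 Mbps.
Per item: 13.364 Mbps × 7020 s = 93,815 Mb = 11,727 MB.
Capacity: 256 GiB = 2,199,023 Mb; 23.44 items → 23 complete.

23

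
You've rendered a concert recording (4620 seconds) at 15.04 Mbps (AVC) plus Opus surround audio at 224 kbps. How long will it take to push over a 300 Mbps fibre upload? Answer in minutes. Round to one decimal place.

3.9 minutes

Audio: 224 kbps = 0.224 Mbps.
Total bitrate: 15.264 Mbps.
File: 15.264 Mbps × 4620 s = 70519.7 Mb.
At 300 Mbps: 70519.7 / 300 = 235.1 s ≈ 3.92 minutes.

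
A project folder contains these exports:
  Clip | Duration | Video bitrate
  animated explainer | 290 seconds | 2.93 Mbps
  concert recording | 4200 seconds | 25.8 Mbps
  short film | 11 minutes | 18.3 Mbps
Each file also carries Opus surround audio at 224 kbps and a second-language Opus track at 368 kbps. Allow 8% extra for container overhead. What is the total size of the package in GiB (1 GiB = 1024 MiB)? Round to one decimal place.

Audio total: 224 + 368 = 592 kbps = 0.592 Mbps.
animated explainer: 3.522 Mbps × 290 s × 1.08 = 1103.1 Mb
concert recording: 26.392 Mbps × 4200 s × 1.08 = 119714.1 Mb
short film: 18.892 Mbps × 660 s × 1.08 = 13466.2 Mb
Total: 134283.4 Mb = 16785.4 MB.
= 15.63 GiB.

15.6 GiB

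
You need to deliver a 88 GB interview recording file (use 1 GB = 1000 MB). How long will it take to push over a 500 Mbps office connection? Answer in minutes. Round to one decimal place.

File: 88 GB = 704000.0 Mb.
At 500 Mbps: 704000.0 / 500 = 1408.0 s ≈ 23.5 minutes.

23.5 minutes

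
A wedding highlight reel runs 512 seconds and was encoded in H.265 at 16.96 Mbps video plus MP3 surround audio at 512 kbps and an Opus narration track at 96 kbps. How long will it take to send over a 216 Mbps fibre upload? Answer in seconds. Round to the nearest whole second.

42 seconds

Audio total: 512 + 96 = 608 kbps = 0.608 Mbps.
Total bitrate: 17.568 Mbps.
File: 17.568 Mbps × 512 s = 8994.8 Mb.
At 216 Mbps: 8994.8 / 216 = 41.6 s ≈ 41.6 seconds.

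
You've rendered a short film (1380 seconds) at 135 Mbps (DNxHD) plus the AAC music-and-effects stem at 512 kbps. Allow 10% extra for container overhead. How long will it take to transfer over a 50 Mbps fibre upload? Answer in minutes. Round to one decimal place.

68.6 minutes

Audio: 512 kbps = 0.512 Mbps.
Total bitrate: 135.512 Mbps.
File: 135.512 Mbps × 1380 s = 187006.6 Mb.
With 10% container overhead: ×1.10. → 205707.2 Mb.
At 50 Mbps: 205707.2 / 50 = 4114.1 s ≈ 68.6 minutes.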